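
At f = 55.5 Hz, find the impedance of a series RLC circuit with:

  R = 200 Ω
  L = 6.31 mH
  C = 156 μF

Step 1 — Angular frequency: ω = 2π·f = 2π·55.5 = 348.7 rad/s.
Step 2 — Component impedances:
  R: Z = R = 200 Ω
  L: Z = jωL = j·348.7·0.00631 = 0 + j2.2 Ω
  C: Z = 1/(jωC) = -j/(ω·C) = 0 - j18.38 Ω
Step 3 — Series combination: Z_total = R + L + C = 200 - j16.18 Ω = 200.7∠-4.6° Ω.

Z = 200 - j16.18 Ω = 200.7∠-4.6° Ω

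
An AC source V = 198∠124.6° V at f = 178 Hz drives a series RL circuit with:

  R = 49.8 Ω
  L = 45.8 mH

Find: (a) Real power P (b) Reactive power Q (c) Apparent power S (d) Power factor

Step 1 — Angular frequency: ω = 2π·f = 2π·178 = 1118 rad/s.
Step 2 — Component impedances:
  R: Z = R = 49.8 Ω
  L: Z = jωL = j·1118·0.0458 = 0 + j51.22 Ω
Step 3 — Series combination: Z_total = R + L = 49.8 + j51.22 Ω = 71.44∠45.8° Ω.
Step 4 — Source phasor: V = 198∠124.6° V = -112.4 + j163 V.
Step 5 — Current: I = V / Z = 0.5387 + j2.719 A = 2.772∠78.8° A.
Step 6 — Complex power: S = V·I* = 382.5 + j393.5 VA.
Step 7 — Real power: P = Re(S) = 382.5 W.
Step 8 — Reactive power: Q = Im(S) = 393.5 VAR.
Step 9 — Apparent power: |S| = 548.8 VA.
Step 10 — Power factor: PF = P/|S| = 0.6971 (lagging).

(a) P = 382.5 W  (b) Q = 393.5 VAR  (c) S = 548.8 VA  (d) PF = 0.6971 (lagging)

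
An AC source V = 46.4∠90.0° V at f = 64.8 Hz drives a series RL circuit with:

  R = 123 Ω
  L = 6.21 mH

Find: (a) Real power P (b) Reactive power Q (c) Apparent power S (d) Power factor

Step 1 — Angular frequency: ω = 2π·f = 2π·64.8 = 407.2 rad/s.
Step 2 — Component impedances:
  R: Z = R = 123 Ω
  L: Z = jωL = j·407.2·0.00621 = 0 + j2.528 Ω
Step 3 — Series combination: Z_total = R + L = 123 + j2.528 Ω = 123∠1.2° Ω.
Step 4 — Source phasor: V = 46.4∠90.0° V = 0 + j46.4 V.
Step 5 — Current: I = V / Z = 0.007751 + j0.3771 A = 0.3772∠88.8° A.
Step 6 — Complex power: S = V·I* = 17.5 + j0.3597 VA.
Step 7 — Real power: P = Re(S) = 17.5 W.
Step 8 — Reactive power: Q = Im(S) = 0.3597 VAR.
Step 9 — Apparent power: |S| = 17.5 VA.
Step 10 — Power factor: PF = P/|S| = 0.9998 (lagging).

(a) P = 17.5 W  (b) Q = 0.3597 VAR  (c) S = 17.5 VA  (d) PF = 0.9998 (lagging)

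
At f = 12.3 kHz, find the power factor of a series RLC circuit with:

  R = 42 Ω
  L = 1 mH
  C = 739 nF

Step 1 — Angular frequency: ω = 2π·f = 2π·1.23e+04 = 7.728e+04 rad/s.
Step 2 — Component impedances:
  R: Z = R = 42 Ω
  L: Z = jωL = j·7.728e+04·0.001 = 0 + j77.28 Ω
  C: Z = 1/(jωC) = -j/(ω·C) = 0 - j17.51 Ω
Step 3 — Series combination: Z_total = R + L + C = 42 + j59.77 Ω = 73.05∠54.9° Ω.
Step 4 — Power factor: PF = cos(φ) = Re(Z)/|Z| = 42/73.05 = 0.5749.
Step 5 — Type: Im(Z) = 59.77 ⇒ lagging (phase φ = 54.9°).

PF = 0.5749 (lagging, φ = 54.9°)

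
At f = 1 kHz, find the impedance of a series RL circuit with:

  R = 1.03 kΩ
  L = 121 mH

Step 1 — Angular frequency: ω = 2π·f = 2π·1000 = 6283 rad/s.
Step 2 — Component impedances:
  R: Z = R = 1030 Ω
  L: Z = jωL = j·6283·0.121 = 0 + j760.3 Ω
Step 3 — Series combination: Z_total = R + L = 1030 + j760.3 Ω = 1280∠36.4° Ω.

Z = 1030 + j760.3 Ω = 1280∠36.4° Ω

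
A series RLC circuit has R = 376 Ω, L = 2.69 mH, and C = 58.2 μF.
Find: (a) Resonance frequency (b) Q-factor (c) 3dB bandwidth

Step 1 — Resonance: ω₀ = 1/√(LC) = 1/√(0.00269·5.82e-05) = 2527 rad/s.
Step 2 — f₀ = ω₀/(2π) = 402.2 Hz.
Step 3 — Series Q: Q = ω₀L/R = 2527·0.00269/376 = 0.01808.
Step 4 — Bandwidth: Δω = ω₀/Q = 1.398e+05 rad/s; BW = Δω/(2π) = 2.225e+04 Hz.

(a) f₀ = 402.2 Hz  (b) Q = 0.01808  (c) BW = 2.225e+04 Hz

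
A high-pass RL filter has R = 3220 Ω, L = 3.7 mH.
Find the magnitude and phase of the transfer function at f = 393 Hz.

Step 1 — Angular frequency: ω = 2π·393 = 2469 rad/s.
Step 2 — Transfer function: H(jω) = jωL/(R + jωL).
Step 3 — Numerator jωL = j·9.136; denominator R + jωL = 3220 + j9.136.
Step 4 — H = 8.051e-06 + j0.002837.
Step 5 — Magnitude: |H| = 0.002837 (-50.9 dB); phase: φ = 89.8°.

|H| = 0.002837 (-50.9 dB), φ = 89.8°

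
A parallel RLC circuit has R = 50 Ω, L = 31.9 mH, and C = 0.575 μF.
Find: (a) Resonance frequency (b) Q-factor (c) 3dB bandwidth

Step 1 — Resonance: ω₀ = 1/√(LC) = 1/√(0.0319·5.75e-07) = 7384 rad/s.
Step 2 — f₀ = ω₀/(2π) = 1175 Hz.
Step 3 — Parallel Q: Q = R/(ω₀L) = 50/(7384·0.0319) = 0.2123.
Step 4 — Bandwidth: Δω = ω₀/Q = 3.478e+04 rad/s; BW = Δω/(2π) = 5536 Hz.

(a) f₀ = 1175 Hz  (b) Q = 0.2123  (c) BW = 5536 Hz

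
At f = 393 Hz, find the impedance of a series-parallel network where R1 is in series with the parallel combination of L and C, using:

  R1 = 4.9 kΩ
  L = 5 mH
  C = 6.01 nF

Step 1 — Angular frequency: ω = 2π·f = 2π·393 = 2469 rad/s.
Step 2 — Component impedances:
  R1: Z = R = 4900 Ω
  L: Z = jωL = j·2469·0.005 = 0 + j12.35 Ω
  C: Z = 1/(jωC) = -j/(ω·C) = 0 - j6.738e+04 Ω
Step 3 — Parallel branch: L || C = 1/(1/L + 1/C) = 0 + j12.35 Ω.
Step 4 — Series with R1: Z_total = R1 + (L || C) = 4900 + j12.35 Ω = 4900∠0.1° Ω.

Z = 4900 + j12.35 Ω = 4900∠0.1° Ω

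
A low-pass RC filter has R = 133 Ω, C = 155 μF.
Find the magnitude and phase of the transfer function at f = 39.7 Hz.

Step 1 — Angular frequency: ω = 2π·39.7 = 249.4 rad/s.
Step 2 — Transfer function: H(jω) = 1/(1 + jωRC).
Step 3 — Denominator: 1 + jωRC = 1 + j·249.4·133·0.000155 = 1 + j5.142.
Step 4 — H = 0.03644 - j0.1874.
Step 5 — Magnitude: |H| = 0.1909 (-14.4 dB); phase: φ = -79.0°.

|H| = 0.1909 (-14.4 dB), φ = -79.0°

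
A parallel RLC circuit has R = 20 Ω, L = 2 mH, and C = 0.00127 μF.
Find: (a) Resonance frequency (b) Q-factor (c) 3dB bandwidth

Step 1 — Resonance: ω₀ = 1/√(LC) = 1/√(0.002·1.27e-09) = 6.275e+05 rad/s.
Step 2 — f₀ = ω₀/(2π) = 9.986e+04 Hz.
Step 3 — Parallel Q: Q = R/(ω₀L) = 20/(6.275e+05·0.002) = 0.01594.
Step 4 — Bandwidth: Δω = ω₀/Q = 3.937e+07 rad/s; BW = Δω/(2π) = 6.266e+06 Hz.

(a) f₀ = 9.986e+04 Hz  (b) Q = 0.01594  (c) BW = 6.266e+06 Hz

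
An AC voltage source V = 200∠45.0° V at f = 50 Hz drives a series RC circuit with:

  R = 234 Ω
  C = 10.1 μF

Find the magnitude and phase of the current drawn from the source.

Step 1 — Angular frequency: ω = 2π·f = 2π·50 = 314.2 rad/s.
Step 2 — Component impedances:
  R: Z = R = 234 Ω
  C: Z = 1/(jωC) = -j/(ω·C) = 0 - j315.2 Ω
Step 3 — Series combination: Z_total = R + C = 234 - j315.2 Ω = 392.5∠-53.4° Ω.
Step 4 — Source phasor: V = 200∠45.0° V = 141.4 + j141.4 V.
Step 5 — Ohm's law: I = V / Z_total = (141.4 + j141.4) / (234 - j315.2) = -0.07449 + j0.504 A.
Step 6 — Convert to polar: |I| = 0.5095 A, ∠I = 98.4°.

I = 0.5095∠98.4° A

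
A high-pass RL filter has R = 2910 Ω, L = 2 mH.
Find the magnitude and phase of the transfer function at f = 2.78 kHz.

Step 1 — Angular frequency: ω = 2π·2780 = 1.747e+04 rad/s.
Step 2 — Transfer function: H(jω) = jωL/(R + jωL).
Step 3 — Numerator jωL = j·34.93; denominator R + jωL = 2910 + j34.93.
Step 4 — H = 0.0001441 + j0.012.
Step 5 — Magnitude: |H| = 0.012 (-38.4 dB); phase: φ = 89.3°.

|H| = 0.012 (-38.4 dB), φ = 89.3°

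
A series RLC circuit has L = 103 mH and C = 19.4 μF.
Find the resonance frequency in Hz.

Step 1 — Resonance condition Im(Z)=0 gives ω₀ = 1/√(LC).
Step 2 — ω₀ = 1/√(0.103·1.94e-05) = 707.4 rad/s.
Step 3 — f₀ = ω₀/(2π) = 112.6 Hz.

f₀ = 112.6 Hz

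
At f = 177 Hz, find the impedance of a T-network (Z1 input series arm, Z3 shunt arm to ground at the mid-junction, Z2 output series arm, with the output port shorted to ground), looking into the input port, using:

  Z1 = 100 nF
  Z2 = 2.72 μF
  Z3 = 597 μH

Step 1 — Angular frequency: ω = 2π·f = 2π·177 = 1112 rad/s.
Step 2 — Component impedances:
  Z1: Z = 1/(jωC) = -j/(ω·C) = 0 - j8992 Ω
  Z2: Z = 1/(jωC) = -j/(ω·C) = 0 - j330.6 Ω
  Z3: Z = jωL = j·1112·0.000597 = 0 + j0.6639 Ω
Step 3 — With the output port shorted to ground, the output series arm Z2 runs from the junction to ground; the shunt arm Z3 also runs from the junction to ground. They appear in parallel: Z3 || Z2 = 0 + j0.6653 Ω.
Step 4 — Series with input arm Z1: Z_in = Z1 + (Z3 || Z2) = 0 - j8991 Ω = 8991∠-90.0° Ω.

Z = 0 - j8991 Ω = 8991∠-90.0° Ω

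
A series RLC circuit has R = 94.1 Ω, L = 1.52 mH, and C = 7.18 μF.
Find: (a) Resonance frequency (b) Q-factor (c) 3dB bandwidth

Step 1 — Resonance: ω₀ = 1/√(LC) = 1/√(0.00152·7.18e-06) = 9572 rad/s.
Step 2 — f₀ = ω₀/(2π) = 1523 Hz.
Step 3 — Series Q: Q = ω₀L/R = 9572·0.00152/94.1 = 0.1546.
Step 4 — Bandwidth: Δω = ω₀/Q = 6.191e+04 rad/s; BW = Δω/(2π) = 9853 Hz.

(a) f₀ = 1523 Hz  (b) Q = 0.1546  (c) BW = 9853 Hz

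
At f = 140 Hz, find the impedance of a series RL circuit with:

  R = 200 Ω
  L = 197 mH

Step 1 — Angular frequency: ω = 2π·f = 2π·140 = 879.6 rad/s.
Step 2 — Component impedances:
  R: Z = R = 200 Ω
  L: Z = jωL = j·879.6·0.197 = 0 + j173.3 Ω
Step 3 — Series combination: Z_total = R + L = 200 + j173.3 Ω = 264.6∠40.9° Ω.

Z = 200 + j173.3 Ω = 264.6∠40.9° Ω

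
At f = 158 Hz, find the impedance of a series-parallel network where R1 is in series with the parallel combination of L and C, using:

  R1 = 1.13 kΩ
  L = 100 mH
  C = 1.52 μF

Step 1 — Angular frequency: ω = 2π·f = 2π·158 = 992.7 rad/s.
Step 2 — Component impedances:
  R1: Z = R = 1130 Ω
  L: Z = jωL = j·992.7·0.1 = 0 + j99.27 Ω
  C: Z = 1/(jωC) = -j/(ω·C) = 0 - j662.7 Ω
Step 3 — Parallel branch: L || C = 1/(1/L + 1/C) = 0 + j116.8 Ω.
Step 4 — Series with R1: Z_total = R1 + (L || C) = 1130 + j116.8 Ω = 1136∠5.9° Ω.

Z = 1130 + j116.8 Ω = 1136∠5.9° Ω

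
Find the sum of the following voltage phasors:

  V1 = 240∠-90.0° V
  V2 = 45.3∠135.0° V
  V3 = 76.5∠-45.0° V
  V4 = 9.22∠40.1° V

Step 1 — Convert each phasor to rectangular form:
  V1 = 240·(cos(-90.0°) + j·sin(-90.0°)) = 0 - j240 V
  V2 = 45.3·(cos(135.0°) + j·sin(135.0°)) = -32.03 + j32.03 V
  V3 = 76.5·(cos(-45.0°) + j·sin(-45.0°)) = 54.09 - j54.09 V
  V4 = 9.22·(cos(40.1°) + j·sin(40.1°)) = 7.053 + j5.939 V
Step 2 — Sum components: V_total = 29.11 - j256.1 V.
Step 3 — Convert to polar: |V_total| = 257.8 V, ∠V_total = -83.5°.

V_total = 257.8∠-83.5° V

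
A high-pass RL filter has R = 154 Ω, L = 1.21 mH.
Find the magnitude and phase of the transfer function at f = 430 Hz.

Step 1 — Angular frequency: ω = 2π·430 = 2702 rad/s.
Step 2 — Transfer function: H(jω) = jωL/(R + jωL).
Step 3 — Numerator jωL = j·3.269; denominator R + jωL = 154 + j3.269.
Step 4 — H = 0.0004504 + j0.02122.
Step 5 — Magnitude: |H| = 0.02122 (-33.5 dB); phase: φ = 88.8°.

|H| = 0.02122 (-33.5 dB), φ = 88.8°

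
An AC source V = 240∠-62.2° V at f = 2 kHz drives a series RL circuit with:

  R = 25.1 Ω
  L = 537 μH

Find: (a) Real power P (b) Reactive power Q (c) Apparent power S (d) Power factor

Step 1 — Angular frequency: ω = 2π·f = 2π·2000 = 1.257e+04 rad/s.
Step 2 — Component impedances:
  R: Z = R = 25.1 Ω
  L: Z = jωL = j·1.257e+04·0.000537 = 0 + j6.748 Ω
Step 3 — Series combination: Z_total = R + L = 25.1 + j6.748 Ω = 25.99∠15.0° Ω.
Step 4 — Source phasor: V = 240∠-62.2° V = 111.9 - j212.3 V.
Step 5 — Current: I = V / Z = 2.038 - j9.006 A = 9.234∠-77.2° A.
Step 6 — Complex power: S = V·I* = 2140 + j575.4 VA.
Step 7 — Real power: P = Re(S) = 2140 W.
Step 8 — Reactive power: Q = Im(S) = 575.4 VAR.
Step 9 — Apparent power: |S| = 2216 VA.
Step 10 — Power factor: PF = P/|S| = 0.9657 (lagging).

(a) P = 2140 W  (b) Q = 575.4 VAR  (c) S = 2216 VA  (d) PF = 0.9657 (lagging)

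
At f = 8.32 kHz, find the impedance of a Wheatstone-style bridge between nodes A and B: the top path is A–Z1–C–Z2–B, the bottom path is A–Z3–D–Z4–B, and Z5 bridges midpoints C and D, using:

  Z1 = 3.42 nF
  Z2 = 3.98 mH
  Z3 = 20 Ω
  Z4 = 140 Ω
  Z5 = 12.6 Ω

Step 1 — Angular frequency: ω = 2π·f = 2π·8320 = 5.228e+04 rad/s.
Step 2 — Component impedances:
  Z1: Z = 1/(jωC) = -j/(ω·C) = 0 - j5593 Ω
  Z2: Z = jωL = j·5.228e+04·0.00398 = 0 + j208.1 Ω
  Z3: Z = R = 20 Ω
  Z4: Z = R = 140 Ω
  Z5: Z = R = 12.6 Ω
Step 3 — Bridge requires nodal analysis (the Z5 bridge couples midpoints C and D, so the two paths cannot be reduced to a simple series/parallel combination). Setting node B to ground and injecting 1 A at node A, the 3-node admittance system at A, C, D solves to V_A = Z_AB = 115 + j61.16 Ω = 130.3∠28.0° Ω.

Z = 115 + j61.16 Ω = 130.3∠28.0° Ω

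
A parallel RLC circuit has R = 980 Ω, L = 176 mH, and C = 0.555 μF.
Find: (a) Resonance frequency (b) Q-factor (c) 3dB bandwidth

Step 1 — Resonance: ω₀ = 1/√(LC) = 1/√(0.176·5.55e-07) = 3200 rad/s.
Step 2 — f₀ = ω₀/(2π) = 509.2 Hz.
Step 3 — Parallel Q: Q = R/(ω₀L) = 980/(3200·0.176) = 1.74.
Step 4 — Bandwidth: Δω = ω₀/Q = 1839 rad/s; BW = Δω/(2π) = 292.6 Hz.

(a) f₀ = 509.2 Hz  (b) Q = 1.74  (c) BW = 292.6 Hz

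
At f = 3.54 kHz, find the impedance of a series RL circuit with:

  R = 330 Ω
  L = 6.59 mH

Step 1 — Angular frequency: ω = 2π·f = 2π·3540 = 2.224e+04 rad/s.
Step 2 — Component impedances:
  R: Z = R = 330 Ω
  L: Z = jωL = j·2.224e+04·0.00659 = 0 + j146.6 Ω
Step 3 — Series combination: Z_total = R + L = 330 + j146.6 Ω = 361.1∠23.9° Ω.

Z = 330 + j146.6 Ω = 361.1∠23.9° Ω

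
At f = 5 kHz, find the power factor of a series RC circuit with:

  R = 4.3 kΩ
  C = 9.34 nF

Step 1 — Angular frequency: ω = 2π·f = 2π·5000 = 3.142e+04 rad/s.
Step 2 — Component impedances:
  R: Z = R = 4300 Ω
  C: Z = 1/(jωC) = -j/(ω·C) = 0 - j3408 Ω
Step 3 — Series combination: Z_total = R + C = 4300 - j3408 Ω = 5487∠-38.4° Ω.
Step 4 — Power factor: PF = cos(φ) = Re(Z)/|Z| = 4300/5487 = 0.7837.
Step 5 — Type: Im(Z) = -3408 ⇒ leading (phase φ = -38.4°).

PF = 0.7837 (leading, φ = -38.4°)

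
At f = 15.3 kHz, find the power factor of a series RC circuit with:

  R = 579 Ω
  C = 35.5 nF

Step 1 — Angular frequency: ω = 2π·f = 2π·1.53e+04 = 9.613e+04 rad/s.
Step 2 — Component impedances:
  R: Z = R = 579 Ω
  C: Z = 1/(jωC) = -j/(ω·C) = 0 - j293 Ω
Step 3 — Series combination: Z_total = R + C = 579 - j293 Ω = 648.9∠-26.8° Ω.
Step 4 — Power factor: PF = cos(φ) = Re(Z)/|Z| = 579/648.924 = 0.8922.
Step 5 — Type: Im(Z) = -293 ⇒ leading (phase φ = -26.8°).

PF = 0.8922 (leading, φ = -26.8°)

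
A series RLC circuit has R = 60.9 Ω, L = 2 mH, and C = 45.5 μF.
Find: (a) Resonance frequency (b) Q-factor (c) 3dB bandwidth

Step 1 — Resonance condition Im(Z)=0 gives ω₀ = 1/√(LC).
Step 2 — ω₀ = 1/√(0.002·4.55e-05) = 3315 rad/s.
Step 3 — f₀ = ω₀/(2π) = 527.6 Hz.
Step 4 — Series Q: Q = ω₀L/R = 3315·0.002/60.9 = 0.1089.
Step 5 — 3dB bandwidth: Δω = ω₀/Q = 3.045e+04 rad/s; BW = Δω/(2π) = 4846 Hz.

(a) f₀ = 527.6 Hz  (b) Q = 0.1089  (c) BW = 4846 Hz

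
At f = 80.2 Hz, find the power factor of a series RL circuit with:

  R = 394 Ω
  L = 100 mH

Step 1 — Angular frequency: ω = 2π·f = 2π·80.2 = 503.9 rad/s.
Step 2 — Component impedances:
  R: Z = R = 394 Ω
  L: Z = jωL = j·503.9·0.1 = 0 + j50.39 Ω
Step 3 — Series combination: Z_total = R + L = 394 + j50.39 Ω = 397.2∠7.3° Ω.
Step 4 — Power factor: PF = cos(φ) = Re(Z)/|Z| = 394/397.2 = 0.9919.
Step 5 — Type: Im(Z) = 50.39 ⇒ lagging (phase φ = 7.3°).

PF = 0.9919 (lagging, φ = 7.3°)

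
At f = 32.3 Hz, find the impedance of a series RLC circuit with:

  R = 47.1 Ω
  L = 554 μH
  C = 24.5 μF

Step 1 — Angular frequency: ω = 2π·f = 2π·32.3 = 202.9 rad/s.
Step 2 — Component impedances:
  R: Z = R = 47.1 Ω
  L: Z = jωL = j·202.9·0.000554 = 0 + j0.1124 Ω
  C: Z = 1/(jωC) = -j/(ω·C) = 0 - j201.1 Ω
Step 3 — Series combination: Z_total = R + L + C = 47.1 - j201 Ω = 206.5∠-76.8° Ω.

Z = 47.1 - j201 Ω = 206.5∠-76.8° Ω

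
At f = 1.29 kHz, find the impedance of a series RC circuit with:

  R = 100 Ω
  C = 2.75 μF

Step 1 — Angular frequency: ω = 2π·f = 2π·1290 = 8105 rad/s.
Step 2 — Component impedances:
  R: Z = R = 100 Ω
  C: Z = 1/(jωC) = -j/(ω·C) = 0 - j44.86 Ω
Step 3 — Series combination: Z_total = R + C = 100 - j44.86 Ω = 109.6∠-24.2° Ω.

Z = 100 - j44.86 Ω = 109.6∠-24.2° Ω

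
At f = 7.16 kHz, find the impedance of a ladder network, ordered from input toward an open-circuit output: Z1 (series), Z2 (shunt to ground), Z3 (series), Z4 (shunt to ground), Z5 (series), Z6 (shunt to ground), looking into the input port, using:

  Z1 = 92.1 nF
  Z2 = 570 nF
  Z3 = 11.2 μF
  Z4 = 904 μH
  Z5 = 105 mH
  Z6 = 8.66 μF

Step 1 — Angular frequency: ω = 2π·f = 2π·7160 = 4.499e+04 rad/s.
Step 2 — Component impedances:
  Z1: Z = 1/(jωC) = -j/(ω·C) = 0 - j241.4 Ω
  Z2: Z = 1/(jωC) = -j/(ω·C) = 0 - j39 Ω
  Z3: Z = 1/(jωC) = -j/(ω·C) = 0 - j1.985 Ω
  Z4: Z = jωL = j·4.499e+04·0.000904 = 0 + j40.67 Ω
  Z5: Z = jωL = j·4.499e+04·0.105 = 0 + j4724 Ω
  Z6: Z = 1/(jωC) = -j/(ω·C) = 0 - j2.567 Ω
Step 3 — Ladder network (open output): work backward from the far end, alternating series and parallel combinations. Z_in = 0 + j2023 Ω = 2023∠90.0° Ω.

Z = 0 + j2023 Ω = 2023∠90.0° Ω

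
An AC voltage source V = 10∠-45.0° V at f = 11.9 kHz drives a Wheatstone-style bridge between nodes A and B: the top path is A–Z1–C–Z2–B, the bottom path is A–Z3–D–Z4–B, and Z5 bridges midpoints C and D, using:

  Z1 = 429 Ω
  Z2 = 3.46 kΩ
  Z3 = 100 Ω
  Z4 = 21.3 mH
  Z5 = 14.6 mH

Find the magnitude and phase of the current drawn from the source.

Step 1 — Angular frequency: ω = 2π·f = 2π·1.19e+04 = 7.477e+04 rad/s.
Step 2 — Component impedances:
  Z1: Z = R = 429 Ω
  Z2: Z = R = 3460 Ω
  Z3: Z = R = 100 Ω
  Z4: Z = jωL = j·7.477e+04·0.0213 = 0 + j1593 Ω
  Z5: Z = jωL = j·7.477e+04·0.0146 = 0 + j1092 Ω
Step 3 — Bridge requires nodal analysis (the Z5 bridge couples midpoints C and D, so the two paths cannot be reduced to a simple series/parallel combination). Setting node B to ground and injecting 1 A at node A, the 3-node admittance system at A, C, D solves to V_A = Z_AB = 633.1 + j1284 Ω = 1431∠63.7° Ω.
Step 4 — Source phasor: V = 10∠-45.0° V = 7.071 - j7.071 V.
Step 5 — Ohm's law: I = V / Z_total = (7.071 - j7.071) / (633.1 + j1284) = -0.002246 - j0.006616 A.
Step 6 — Convert to polar: |I| = 0.006987 A, ∠I = -108.7°.

I = 0.006987∠-108.7° A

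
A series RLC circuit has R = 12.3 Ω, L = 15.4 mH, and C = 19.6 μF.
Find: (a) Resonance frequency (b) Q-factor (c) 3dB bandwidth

Step 1 — Resonance: ω₀ = 1/√(LC) = 1/√(0.0154·1.96e-05) = 1820 rad/s.
Step 2 — f₀ = ω₀/(2π) = 289.7 Hz.
Step 3 — Series Q: Q = ω₀L/R = 1820·0.0154/12.3 = 2.279.
Step 4 — Bandwidth: Δω = ω₀/Q = 798.7 rad/s; BW = Δω/(2π) = 127.1 Hz.

(a) f₀ = 289.7 Hz  (b) Q = 2.279  (c) BW = 127.1 Hz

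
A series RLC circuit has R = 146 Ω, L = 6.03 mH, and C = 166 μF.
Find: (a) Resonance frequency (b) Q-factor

Step 1 — Resonance condition Im(Z)=0 gives ω₀ = 1/√(LC).
Step 2 — ω₀ = 1/√(0.00603·0.000166) = 999.5 rad/s.
Step 3 — f₀ = ω₀/(2π) = 159.1 Hz.
Step 4 — Series Q: Q = ω₀L/R = 999.5·0.00603/146 = 0.04128.

(a) f₀ = 159.1 Hz  (b) Q = 0.04128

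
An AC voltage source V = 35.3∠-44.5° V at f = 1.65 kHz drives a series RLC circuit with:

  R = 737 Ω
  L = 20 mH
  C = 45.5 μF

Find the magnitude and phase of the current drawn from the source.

Step 1 — Angular frequency: ω = 2π·f = 2π·1650 = 1.037e+04 rad/s.
Step 2 — Component impedances:
  R: Z = R = 737 Ω
  L: Z = jωL = j·1.037e+04·0.02 = 0 + j207.3 Ω
  C: Z = 1/(jωC) = -j/(ω·C) = 0 - j2.12 Ω
Step 3 — Series combination: Z_total = R + L + C = 737 + j205.2 Ω = 765∠15.6° Ω.
Step 4 — Source phasor: V = 35.3∠-44.5° V = 25.18 - j24.74 V.
Step 5 — Ohm's law: I = V / Z_total = (25.18 - j24.74) / (737 + j205.2) = 0.02303 - j0.03998 A.
Step 6 — Convert to polar: |I| = 0.04614 A, ∠I = -60.1°.

I = 0.04614∠-60.1° A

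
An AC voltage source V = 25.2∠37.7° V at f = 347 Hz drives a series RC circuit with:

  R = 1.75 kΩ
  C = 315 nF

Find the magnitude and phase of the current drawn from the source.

Step 1 — Angular frequency: ω = 2π·f = 2π·347 = 2180 rad/s.
Step 2 — Component impedances:
  R: Z = R = 1750 Ω
  C: Z = 1/(jωC) = -j/(ω·C) = 0 - j1456 Ω
Step 3 — Series combination: Z_total = R + C = 1750 - j1456 Ω = 2277∠-39.8° Ω.
Step 4 — Source phasor: V = 25.2∠37.7° V = 19.94 + j15.41 V.
Step 5 — Ohm's law: I = V / Z_total = (19.94 + j15.41) / (1750 - j1456) = 0.002403 + j0.01081 A.
Step 6 — Convert to polar: |I| = 0.01107 A, ∠I = 77.5°.

I = 0.01107∠77.5° A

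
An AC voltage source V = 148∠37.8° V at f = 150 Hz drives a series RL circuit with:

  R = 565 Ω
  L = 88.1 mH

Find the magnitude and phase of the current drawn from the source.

Step 1 — Angular frequency: ω = 2π·f = 2π·150 = 942.5 rad/s.
Step 2 — Component impedances:
  R: Z = R = 565 Ω
  L: Z = jωL = j·942.5·0.0881 = 0 + j83.03 Ω
Step 3 — Series combination: Z_total = R + L = 565 + j83.03 Ω = 571.1∠8.4° Ω.
Step 4 — Source phasor: V = 148∠37.8° V = 116.9 + j90.71 V.
Step 5 — Ohm's law: I = V / Z_total = (116.9 + j90.71) / (565 + j83.03) = 0.2257 + j0.1274 A.
Step 6 — Convert to polar: |I| = 0.2592 A, ∠I = 29.4°.

I = 0.2592∠29.4° A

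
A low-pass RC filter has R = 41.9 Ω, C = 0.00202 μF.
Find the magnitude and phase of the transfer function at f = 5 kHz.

Step 1 — Angular frequency: ω = 2π·5000 = 3.142e+04 rad/s.
Step 2 — Transfer function: H(jω) = 1/(1 + jωRC).
Step 3 — Denominator: 1 + jωRC = 1 + j·3.142e+04·41.9·2.02e-09 = 1 + j0.002659.
Step 4 — H = 1 - j0.002659.
Step 5 — Magnitude: |H| = 1 (-0.0 dB); phase: φ = -0.2°.

|H| = 1 (-0.0 dB), φ = -0.2°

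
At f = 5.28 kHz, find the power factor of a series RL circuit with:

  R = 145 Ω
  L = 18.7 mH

Step 1 — Angular frequency: ω = 2π·f = 2π·5280 = 3.318e+04 rad/s.
Step 2 — Component impedances:
  R: Z = R = 145 Ω
  L: Z = jωL = j·3.318e+04·0.0187 = 0 + j620.4 Ω
Step 3 — Series combination: Z_total = R + L = 145 + j620.4 Ω = 637.1∠76.8° Ω.
Step 4 — Power factor: PF = cos(φ) = Re(Z)/|Z| = 145/637.1 = 0.2276.
Step 5 — Type: Im(Z) = 620.4 ⇒ lagging (phase φ = 76.8°).

PF = 0.2276 (lagging, φ = 76.8°)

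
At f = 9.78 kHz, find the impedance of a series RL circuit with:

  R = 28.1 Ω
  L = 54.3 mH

Step 1 — Angular frequency: ω = 2π·f = 2π·9780 = 6.145e+04 rad/s.
Step 2 — Component impedances:
  R: Z = R = 28.1 Ω
  L: Z = jωL = j·6.145e+04·0.0543 = 0 + j3337 Ω
Step 3 — Series combination: Z_total = R + L = 28.1 + j3337 Ω = 3337∠89.5° Ω.

Z = 28.1 + j3337 Ω = 3337∠89.5° Ω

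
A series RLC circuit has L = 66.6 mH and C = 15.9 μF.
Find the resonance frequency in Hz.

Step 1 — Resonance condition Im(Z)=0 gives ω₀ = 1/√(LC).
Step 2 — ω₀ = 1/√(0.0666·1.59e-05) = 971.8 rad/s.
Step 3 — f₀ = ω₀/(2π) = 154.7 Hz.

f₀ = 154.7 Hz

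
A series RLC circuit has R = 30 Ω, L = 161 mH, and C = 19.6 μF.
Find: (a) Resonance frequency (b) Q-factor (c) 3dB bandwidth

Step 1 — Resonance condition Im(Z)=0 gives ω₀ = 1/√(LC).
Step 2 — ω₀ = 1/√(0.161·1.96e-05) = 562.9 rad/s.
Step 3 — f₀ = ω₀/(2π) = 89.59 Hz.
Step 4 — Series Q: Q = ω₀L/R = 562.9·0.161/30 = 3.021.
Step 5 — 3dB bandwidth: Δω = ω₀/Q = 186.3 rad/s; BW = Δω/(2π) = 29.66 Hz.

(a) f₀ = 89.59 Hz  (b) Q = 3.021  (c) BW = 29.66 Hz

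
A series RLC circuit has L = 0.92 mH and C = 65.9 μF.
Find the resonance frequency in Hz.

Step 1 — Resonance condition Im(Z)=0 gives ω₀ = 1/√(LC).
Step 2 — ω₀ = 1/√(0.00092·6.59e-05) = 4061 rad/s.
Step 3 — f₀ = ω₀/(2π) = 646.4 Hz.

f₀ = 646.4 Hz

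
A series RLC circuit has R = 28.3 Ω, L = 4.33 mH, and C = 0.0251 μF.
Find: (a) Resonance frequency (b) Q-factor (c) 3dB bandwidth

Step 1 — Resonance: ω₀ = 1/√(LC) = 1/√(0.00433·2.51e-08) = 9.592e+04 rad/s.
Step 2 — f₀ = ω₀/(2π) = 1.527e+04 Hz.
Step 3 — Series Q: Q = ω₀L/R = 9.592e+04·0.00433/28.3 = 14.68.
Step 4 — Bandwidth: Δω = ω₀/Q = 6536 rad/s; BW = Δω/(2π) = 1040 Hz.

(a) f₀ = 1.527e+04 Hz  (b) Q = 14.68  (c) BW = 1040 Hz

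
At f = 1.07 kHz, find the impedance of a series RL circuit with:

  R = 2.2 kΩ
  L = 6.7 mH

Step 1 — Angular frequency: ω = 2π·f = 2π·1070 = 6723 rad/s.
Step 2 — Component impedances:
  R: Z = R = 2200 Ω
  L: Z = jωL = j·6723·0.0067 = 0 + j45.04 Ω
Step 3 — Series combination: Z_total = R + L = 2200 + j45.04 Ω = 2200∠1.2° Ω.

Z = 2200 + j45.04 Ω = 2200∠1.2° Ω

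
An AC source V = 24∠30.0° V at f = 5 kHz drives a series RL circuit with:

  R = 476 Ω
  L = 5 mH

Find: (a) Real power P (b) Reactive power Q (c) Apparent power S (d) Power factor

Step 1 — Angular frequency: ω = 2π·f = 2π·5000 = 3.142e+04 rad/s.
Step 2 — Component impedances:
  R: Z = R = 476 Ω
  L: Z = jωL = j·3.142e+04·0.005 = 0 + j157.1 Ω
Step 3 — Series combination: Z_total = R + L = 476 + j157.1 Ω = 501.2∠18.3° Ω.
Step 4 — Source phasor: V = 24∠30.0° V = 20.78 + j12 V.
Step 5 — Current: I = V / Z = 0.04688 + j0.00974 A = 0.04788∠11.7° A.
Step 6 — Complex power: S = V·I* = 1.091 + j0.3601 VA.
Step 7 — Real power: P = Re(S) = 1.091 W.
Step 8 — Reactive power: Q = Im(S) = 0.3601 VAR.
Step 9 — Apparent power: |S| = 1.149 VA.
Step 10 — Power factor: PF = P/|S| = 0.9496 (lagging).

(a) P = 1.091 W  (b) Q = 0.3601 VAR  (c) S = 1.149 VA  (d) PF = 0.9496 (lagging)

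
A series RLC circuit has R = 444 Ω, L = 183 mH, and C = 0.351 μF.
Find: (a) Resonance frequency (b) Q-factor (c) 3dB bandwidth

Step 1 — Resonance: ω₀ = 1/√(LC) = 1/√(0.183·3.51e-07) = 3946 rad/s.
Step 2 — f₀ = ω₀/(2π) = 628 Hz.
Step 3 — Series Q: Q = ω₀L/R = 3946·0.183/444 = 1.626.
Step 4 — Bandwidth: Δω = ω₀/Q = 2426 rad/s; BW = Δω/(2π) = 386.1 Hz.

(a) f₀ = 628 Hz  (b) Q = 1.626  (c) BW = 386.1 Hz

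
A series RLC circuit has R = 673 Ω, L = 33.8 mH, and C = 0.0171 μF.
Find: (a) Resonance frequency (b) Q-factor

Step 1 — Resonance condition Im(Z)=0 gives ω₀ = 1/√(LC).
Step 2 — ω₀ = 1/√(0.0338·1.71e-08) = 4.16e+04 rad/s.
Step 3 — f₀ = ω₀/(2π) = 6620 Hz.
Step 4 — Series Q: Q = ω₀L/R = 4.16e+04·0.0338/673 = 2.089.

(a) f₀ = 6620 Hz  (b) Q = 2.089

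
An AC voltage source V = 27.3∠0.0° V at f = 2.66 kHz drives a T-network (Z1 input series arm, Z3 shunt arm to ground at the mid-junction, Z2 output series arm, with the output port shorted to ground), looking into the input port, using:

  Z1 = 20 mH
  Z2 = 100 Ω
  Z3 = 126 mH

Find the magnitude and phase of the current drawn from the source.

Step 1 — Angular frequency: ω = 2π·f = 2π·2660 = 1.671e+04 rad/s.
Step 2 — Component impedances:
  Z1: Z = jωL = j·1.671e+04·0.02 = 0 + j334.3 Ω
  Z2: Z = R = 100 Ω
  Z3: Z = jωL = j·1.671e+04·0.126 = 0 + j2106 Ω
Step 3 — With the output port shorted to ground, the output series arm Z2 runs from the junction to ground; the shunt arm Z3 also runs from the junction to ground. They appear in parallel: Z3 || Z2 = 99.78 + j4.738 Ω.
Step 4 — Series with input arm Z1: Z_in = Z1 + (Z3 || Z2) = 99.78 + j339 Ω = 353.4∠73.6° Ω.
Step 5 — Source phasor: V = 27.3∠0.0° V = 27.3 V.
Step 6 — Ohm's law: I = V / Z_total = (27.3) / (99.78 + j339) = 0.02181 - j0.07411 A.
Step 7 — Convert to polar: |I| = 0.07725 A, ∠I = -73.6°.

I = 0.07725∠-73.6° A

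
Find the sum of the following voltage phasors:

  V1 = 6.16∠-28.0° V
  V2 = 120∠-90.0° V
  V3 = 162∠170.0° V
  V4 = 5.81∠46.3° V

Step 1 — Convert each phasor to rectangular form:
  V1 = 6.16·(cos(-28.0°) + j·sin(-28.0°)) = 5.439 - j2.892 V
  V2 = 120·(cos(-90.0°) + j·sin(-90.0°)) = 0 - j120 V
  V3 = 162·(cos(170.0°) + j·sin(170.0°)) = -159.5 + j28.13 V
  V4 = 5.81·(cos(46.3°) + j·sin(46.3°)) = 4.014 + j4.2 V
Step 2 — Sum components: V_total = -150.1 - j90.56 V.
Step 3 — Convert to polar: |V_total| = 175.3 V, ∠V_total = -148.9°.

V_total = 175.3∠-148.9° V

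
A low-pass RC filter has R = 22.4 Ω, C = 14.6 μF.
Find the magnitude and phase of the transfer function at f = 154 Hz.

Step 1 — Angular frequency: ω = 2π·154 = 967.6 rad/s.
Step 2 — Transfer function: H(jω) = 1/(1 + jωRC).
Step 3 — Denominator: 1 + jωRC = 1 + j·967.6·22.4·1.46e-05 = 1 + j0.3164.
Step 4 — H = 0.909 - j0.2876.
Step 5 — Magnitude: |H| = 0.9534 (-0.4 dB); phase: φ = -17.6°.

|H| = 0.9534 (-0.4 dB), φ = -17.6°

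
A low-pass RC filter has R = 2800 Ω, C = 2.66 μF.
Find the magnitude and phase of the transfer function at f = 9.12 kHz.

Step 1 — Angular frequency: ω = 2π·9120 = 5.73e+04 rad/s.
Step 2 — Transfer function: H(jω) = 1/(1 + jωRC).
Step 3 — Denominator: 1 + jωRC = 1 + j·5.73e+04·2800·2.66e-06 = 1 + j426.8.
Step 4 — H = 5.49e-06 - j0.002343.
Step 5 — Magnitude: |H| = 0.002343 (-52.6 dB); phase: φ = -89.9°.

|H| = 0.002343 (-52.6 dB), φ = -89.9°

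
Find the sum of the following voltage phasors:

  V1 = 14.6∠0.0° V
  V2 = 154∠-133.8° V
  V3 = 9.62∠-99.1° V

Step 1 — Convert each phasor to rectangular form:
  V1 = 14.6·(cos(0.0°) + j·sin(0.0°)) = 14.6 V
  V2 = 154·(cos(-133.8°) + j·sin(-133.8°)) = -106.6 - j111.2 V
  V3 = 9.62·(cos(-99.1°) + j·sin(-99.1°)) = -1.521 - j9.499 V
Step 2 — Sum components: V_total = -93.51 - j120.6 V.
Step 3 — Convert to polar: |V_total| = 152.6 V, ∠V_total = -127.8°.

V_total = 152.6∠-127.8° V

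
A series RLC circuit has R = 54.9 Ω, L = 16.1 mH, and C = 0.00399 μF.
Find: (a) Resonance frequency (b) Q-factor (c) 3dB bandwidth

Step 1 — Resonance condition Im(Z)=0 gives ω₀ = 1/√(LC).
Step 2 — ω₀ = 1/√(0.0161·3.99e-09) = 1.248e+05 rad/s.
Step 3 — f₀ = ω₀/(2π) = 1.986e+04 Hz.
Step 4 — Series Q: Q = ω₀L/R = 1.248e+05·0.0161/54.9 = 36.59.
Step 5 — 3dB bandwidth: Δω = ω₀/Q = 3410 rad/s; BW = Δω/(2π) = 542.7 Hz.

(a) f₀ = 1.986e+04 Hz  (b) Q = 36.59  (c) BW = 542.7 Hz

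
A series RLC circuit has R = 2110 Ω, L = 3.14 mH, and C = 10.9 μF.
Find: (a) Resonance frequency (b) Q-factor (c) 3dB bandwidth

Step 1 — Resonance: ω₀ = 1/√(LC) = 1/√(0.00314·1.09e-05) = 5405 rad/s.
Step 2 — f₀ = ω₀/(2π) = 860.3 Hz.
Step 3 — Series Q: Q = ω₀L/R = 5405·0.00314/2110 = 0.008044.
Step 4 — Bandwidth: Δω = ω₀/Q = 6.72e+05 rad/s; BW = Δω/(2π) = 1.069e+05 Hz.

(a) f₀ = 860.3 Hz  (b) Q = 0.008044  (c) BW = 1.069e+05 Hz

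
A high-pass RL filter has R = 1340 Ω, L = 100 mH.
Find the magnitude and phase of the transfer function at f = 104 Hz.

Step 1 — Angular frequency: ω = 2π·104 = 653.5 rad/s.
Step 2 — Transfer function: H(jω) = jωL/(R + jωL).
Step 3 — Numerator jωL = j·65.35; denominator R + jωL = 1340 + j65.35.
Step 4 — H = 0.002372 + j0.04865.
Step 5 — Magnitude: |H| = 0.04871 (-26.2 dB); phase: φ = 87.2°.

|H| = 0.04871 (-26.2 dB), φ = 87.2°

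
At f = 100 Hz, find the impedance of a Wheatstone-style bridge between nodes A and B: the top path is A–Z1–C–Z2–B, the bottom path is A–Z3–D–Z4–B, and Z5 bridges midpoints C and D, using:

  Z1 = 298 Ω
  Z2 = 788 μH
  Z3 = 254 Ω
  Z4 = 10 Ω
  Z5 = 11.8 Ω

Step 1 — Angular frequency: ω = 2π·f = 2π·100 = 628.3 rad/s.
Step 2 — Component impedances:
  Z1: Z = R = 298 Ω
  Z2: Z = jωL = j·628.3·0.000788 = 0 + j0.4951 Ω
  Z3: Z = R = 254 Ω
  Z4: Z = R = 10 Ω
  Z5: Z = R = 11.8 Ω
Step 3 — Bridge requires nodal analysis (the Z5 bridge couples midpoints C and D, so the two paths cannot be reduced to a simple series/parallel combination). Setting node B to ground and injecting 1 A at node A, the 3-node admittance system at A, C, D solves to V_A = Z_AB = 138.7 + j0.2499 Ω = 138.7∠0.1° Ω.

Z = 138.7 + j0.2499 Ω = 138.7∠0.1° Ω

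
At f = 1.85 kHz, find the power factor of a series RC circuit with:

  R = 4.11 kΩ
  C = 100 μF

Step 1 — Angular frequency: ω = 2π·f = 2π·1850 = 1.162e+04 rad/s.
Step 2 — Component impedances:
  R: Z = R = 4110 Ω
  C: Z = 1/(jωC) = -j/(ω·C) = 0 - j0.8603 Ω
Step 3 — Series combination: Z_total = R + C = 4110 - j0.8603 Ω = 4110∠-0.0° Ω.
Step 4 — Power factor: PF = cos(φ) = Re(Z)/|Z| = 4110/4110 = 1.
Step 5 — Type: Im(Z) = -0.8603 ⇒ leading (phase φ = -0.0°).

PF = 1 (leading, φ = -0.0°)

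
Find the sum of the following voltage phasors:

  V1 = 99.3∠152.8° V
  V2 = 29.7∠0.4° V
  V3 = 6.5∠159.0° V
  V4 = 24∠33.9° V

Step 1 — Convert each phasor to rectangular form:
  V1 = 99.3·(cos(152.8°) + j·sin(152.8°)) = -88.32 + j45.39 V
  V2 = 29.7·(cos(0.4°) + j·sin(0.4°)) = 29.7 + j0.2073 V
  V3 = 6.5·(cos(159.0°) + j·sin(159.0°)) = -6.068 + j2.329 V
  V4 = 24·(cos(33.9°) + j·sin(33.9°)) = 19.92 + j13.39 V
Step 2 — Sum components: V_total = -44.77 + j61.31 V.
Step 3 — Convert to polar: |V_total| = 75.92 V, ∠V_total = 126.1°.

V_total = 75.92∠126.1° V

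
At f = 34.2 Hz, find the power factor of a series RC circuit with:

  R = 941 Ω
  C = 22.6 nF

Step 1 — Angular frequency: ω = 2π·f = 2π·34.2 = 214.9 rad/s.
Step 2 — Component impedances:
  R: Z = R = 941 Ω
  C: Z = 1/(jωC) = -j/(ω·C) = 0 - j2.059e+05 Ω
Step 3 — Series combination: Z_total = R + C = 941 - j2.059e+05 Ω = 2.059e+05∠-89.7° Ω.
Step 4 — Power factor: PF = cos(φ) = Re(Z)/|Z| = 941/2.059e+05 = 0.00457.
Step 5 — Type: Im(Z) = -2.059e+05 ⇒ leading (phase φ = -89.7°).

PF = 0.00457 (leading, φ = -89.7°)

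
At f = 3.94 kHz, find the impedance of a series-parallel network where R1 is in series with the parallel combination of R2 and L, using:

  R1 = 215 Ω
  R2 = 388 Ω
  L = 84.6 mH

Step 1 — Angular frequency: ω = 2π·f = 2π·3940 = 2.476e+04 rad/s.
Step 2 — Component impedances:
  R1: Z = R = 215 Ω
  R2: Z = R = 388 Ω
  L: Z = jωL = j·2.476e+04·0.0846 = 0 + j2094 Ω
Step 3 — Parallel branch: R2 || L = 1/(1/R2 + 1/L) = 375.1 + j69.5 Ω.
Step 4 — Series with R1: Z_total = R1 + (R2 || L) = 590.1 + j69.5 Ω = 594.2∠6.7° Ω.

Z = 590.1 + j69.5 Ω = 594.2∠6.7° Ω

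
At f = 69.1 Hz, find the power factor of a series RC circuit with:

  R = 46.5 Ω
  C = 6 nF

Step 1 — Angular frequency: ω = 2π·f = 2π·69.1 = 434.2 rad/s.
Step 2 — Component impedances:
  R: Z = R = 46.5 Ω
  C: Z = 1/(jωC) = -j/(ω·C) = 0 - j3.839e+05 Ω
Step 3 — Series combination: Z_total = R + C = 46.5 - j3.839e+05 Ω = 3.839e+05∠-90.0° Ω.
Step 4 — Power factor: PF = cos(φ) = Re(Z)/|Z| = 46.5/3.839e+05 = 0.0001211.
Step 5 — Type: Im(Z) = -3.839e+05 ⇒ leading (phase φ = -90.0°).

PF = 0.0001211 (leading, φ = -90.0°)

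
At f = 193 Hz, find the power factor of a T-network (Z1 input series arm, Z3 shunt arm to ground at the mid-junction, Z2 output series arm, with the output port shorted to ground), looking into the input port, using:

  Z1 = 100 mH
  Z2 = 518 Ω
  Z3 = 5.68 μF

Step 1 — Angular frequency: ω = 2π·f = 2π·193 = 1213 rad/s.
Step 2 — Component impedances:
  Z1: Z = jωL = j·1213·0.1 = 0 + j121.3 Ω
  Z2: Z = R = 518 Ω
  Z3: Z = 1/(jωC) = -j/(ω·C) = 0 - j145.2 Ω
Step 3 — With the output port shorted to ground, the output series arm Z2 runs from the junction to ground; the shunt arm Z3 also runs from the junction to ground. They appear in parallel: Z3 || Z2 = 37.73 - j134.6 Ω.
Step 4 — Series with input arm Z1: Z_in = Z1 + (Z3 || Z2) = 37.73 - j13.34 Ω = 40.02∠-19.5° Ω.
Step 5 — Power factor: PF = cos(φ) = Re(Z)/|Z| = 37.73/40.02 = 0.9428.
Step 6 — Type: Im(Z) = -13.34 ⇒ leading (phase φ = -19.5°).

PF = 0.9428 (leading, φ = -19.5°)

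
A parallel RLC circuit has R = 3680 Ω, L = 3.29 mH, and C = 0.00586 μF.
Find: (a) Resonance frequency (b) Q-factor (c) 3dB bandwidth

Step 1 — Resonance: ω₀ = 1/√(LC) = 1/√(0.00329·5.86e-09) = 2.277e+05 rad/s.
Step 2 — f₀ = ω₀/(2π) = 3.625e+04 Hz.
Step 3 — Parallel Q: Q = R/(ω₀L) = 3680/(2.277e+05·0.00329) = 4.911.
Step 4 — Bandwidth: Δω = ω₀/Q = 4.637e+04 rad/s; BW = Δω/(2π) = 7380 Hz.

(a) f₀ = 3.625e+04 Hz  (b) Q = 4.911  (c) BW = 7380 Hz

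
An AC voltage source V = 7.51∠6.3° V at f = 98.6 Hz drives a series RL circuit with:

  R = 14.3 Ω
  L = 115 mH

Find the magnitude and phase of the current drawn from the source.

Step 1 — Angular frequency: ω = 2π·f = 2π·98.6 = 619.5 rad/s.
Step 2 — Component impedances:
  R: Z = R = 14.3 Ω
  L: Z = jωL = j·619.5·0.115 = 0 + j71.25 Ω
Step 3 — Series combination: Z_total = R + L = 14.3 + j71.25 Ω = 72.67∠78.7° Ω.
Step 4 — Source phasor: V = 7.51∠6.3° V = 7.465 + j0.8241 V.
Step 5 — Ohm's law: I = V / Z_total = (7.465 + j0.8241) / (14.3 + j71.25) = 0.03133 - j0.09848 A.
Step 6 — Convert to polar: |I| = 0.1033 A, ∠I = -72.4°.

I = 0.1033∠-72.4° A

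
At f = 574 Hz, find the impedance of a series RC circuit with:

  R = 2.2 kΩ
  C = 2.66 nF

Step 1 — Angular frequency: ω = 2π·f = 2π·574 = 3607 rad/s.
Step 2 — Component impedances:
  R: Z = R = 2200 Ω
  C: Z = 1/(jωC) = -j/(ω·C) = 0 - j1.042e+05 Ω
Step 3 — Series combination: Z_total = R + C = 2200 - j1.042e+05 Ω = 1.043e+05∠-88.8° Ω.

Z = 2200 - j1.042e+05 Ω = 1.043e+05∠-88.8° Ω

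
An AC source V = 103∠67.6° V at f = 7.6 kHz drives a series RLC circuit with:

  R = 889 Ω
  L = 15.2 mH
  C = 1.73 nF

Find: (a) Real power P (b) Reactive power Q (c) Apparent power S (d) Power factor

Step 1 — Angular frequency: ω = 2π·f = 2π·7600 = 4.775e+04 rad/s.
Step 2 — Component impedances:
  R: Z = R = 889 Ω
  L: Z = jωL = j·4.775e+04·0.0152 = 0 + j725.8 Ω
  C: Z = 1/(jωC) = -j/(ω·C) = 0 - j1.21e+04 Ω
Step 3 — Series combination: Z_total = R + L + C = 889 - j1.138e+04 Ω = 1.141e+04∠-85.5° Ω.
Step 4 — Source phasor: V = 103∠67.6° V = 39.25 + j95.23 V.
Step 5 — Current: I = V / Z = -0.00805 + j0.004078 A = 0.009024∠153.1° A.
Step 6 — Complex power: S = V·I* = 0.0724 - j0.9267 VA.
Step 7 — Real power: P = Re(S) = 0.0724 W.
Step 8 — Reactive power: Q = Im(S) = -0.9267 VAR.
Step 9 — Apparent power: |S| = 0.9295 VA.
Step 10 — Power factor: PF = P/|S| = 0.07789 (leading).

(a) P = 0.0724 W  (b) Q = -0.9267 VAR  (c) S = 0.9295 VA  (d) PF = 0.07789 (leading)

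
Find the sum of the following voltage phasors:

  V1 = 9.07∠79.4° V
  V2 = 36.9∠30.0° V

Step 1 — Convert each phasor to rectangular form:
  V1 = 9.07·(cos(79.4°) + j·sin(79.4°)) = 1.668 + j8.915 V
  V2 = 36.9·(cos(30.0°) + j·sin(30.0°)) = 31.96 + j18.45 V
Step 2 — Sum components: V_total = 33.62 + j27.37 V.
Step 3 — Convert to polar: |V_total| = 43.35 V, ∠V_total = 39.1°.

V_total = 43.35∠39.1° V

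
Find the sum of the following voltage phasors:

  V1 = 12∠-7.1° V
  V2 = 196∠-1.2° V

Step 1 — Convert each phasor to rectangular form:
  V1 = 12·(cos(-7.1°) + j·sin(-7.1°)) = 11.91 - j1.483 V
  V2 = 196·(cos(-1.2°) + j·sin(-1.2°)) = 196 - j4.105 V
Step 2 — Sum components: V_total = 207.9 - j5.588 V.
Step 3 — Convert to polar: |V_total| = 207.9 V, ∠V_total = -1.5°.

V_total = 207.9∠-1.5° V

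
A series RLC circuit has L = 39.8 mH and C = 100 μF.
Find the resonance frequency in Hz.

Step 1 — Resonance condition Im(Z)=0 gives ω₀ = 1/√(LC).
Step 2 — ω₀ = 1/√(0.0398·0.0001) = 501.3 rad/s.
Step 3 — f₀ = ω₀/(2π) = 79.78 Hz.

f₀ = 79.78 Hz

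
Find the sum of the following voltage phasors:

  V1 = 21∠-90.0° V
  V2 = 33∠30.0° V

Step 1 — Convert each phasor to rectangular form:
  V1 = 21·(cos(-90.0°) + j·sin(-90.0°)) = 0 - j21 V
  V2 = 33·(cos(30.0°) + j·sin(30.0°)) = 28.58 + j16.5 V
Step 2 — Sum components: V_total = 28.58 - j4.5 V.
Step 3 — Convert to polar: |V_total| = 28.93 V, ∠V_total = -8.9°.

V_total = 28.93∠-8.9° V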